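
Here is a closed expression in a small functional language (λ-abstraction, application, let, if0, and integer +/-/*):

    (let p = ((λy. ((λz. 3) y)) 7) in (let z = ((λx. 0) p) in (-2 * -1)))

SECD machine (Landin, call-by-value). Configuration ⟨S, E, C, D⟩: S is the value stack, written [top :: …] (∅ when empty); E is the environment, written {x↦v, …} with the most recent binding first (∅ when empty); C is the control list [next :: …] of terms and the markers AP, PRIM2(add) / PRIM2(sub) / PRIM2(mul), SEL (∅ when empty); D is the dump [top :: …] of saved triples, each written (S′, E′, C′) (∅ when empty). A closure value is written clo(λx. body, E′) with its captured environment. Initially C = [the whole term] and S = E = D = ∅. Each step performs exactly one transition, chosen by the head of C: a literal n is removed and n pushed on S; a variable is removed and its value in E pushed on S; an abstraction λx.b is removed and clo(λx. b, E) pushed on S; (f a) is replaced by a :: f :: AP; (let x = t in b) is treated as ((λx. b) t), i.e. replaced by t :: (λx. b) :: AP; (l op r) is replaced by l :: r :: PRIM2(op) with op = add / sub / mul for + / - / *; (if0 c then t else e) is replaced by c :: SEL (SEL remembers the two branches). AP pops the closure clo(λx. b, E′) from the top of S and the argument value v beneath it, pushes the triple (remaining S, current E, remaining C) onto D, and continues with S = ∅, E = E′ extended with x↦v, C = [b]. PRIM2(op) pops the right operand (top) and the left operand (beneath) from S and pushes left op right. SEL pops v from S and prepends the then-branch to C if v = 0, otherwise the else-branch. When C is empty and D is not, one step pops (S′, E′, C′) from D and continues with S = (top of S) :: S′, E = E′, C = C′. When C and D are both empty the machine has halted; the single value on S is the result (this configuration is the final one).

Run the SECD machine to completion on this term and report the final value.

0. [S=∅ | E=∅ | C=[(let p = ((λy. ((λz. 3) y)) 7) in (let z = ((λx. 0) p) in (-2 * -1)))] | D=∅]
1. [S=∅ | E=∅ | C=[((λy. ((λz. 3) y)) 7) :: (λp. (let z = ((λx. 0) p) in (-2 * -1))) :: AP] | D=∅]
2. [S=∅ | E=∅ | C=[7 :: (λy. ((λz. 3) y)) :: AP :: (λp. (let z = ((λx. 0) p) in (-2 * -1))) :: AP] | D=∅]
3. [S=[7] | E=∅ | C=[(λy. ((λz. 3) y)) :: AP :: (λp. (let z = ((λx. 0) p) in (-2 * -1))) :: AP] | D=∅]
4. [S=[clo(λy. ((λz. 3) y), ∅) :: 7] | E=∅ | C=[AP :: (λp. (let z = ((λx. 0) p) in (-2 * -1))) :: AP] | D=∅]
5. [S=∅ | E={y↦7} | C=[((λz. 3) y)] | D=[(∅, ∅, [(λp. (let z = ((λx. 0) p) in (-2 * -1))) :: AP])]]
6. [S=∅ | E={y↦7} | C=[y :: (λz. 3) :: AP] | D=[(∅, ∅, [(λp. (let z = ((λx. 0) p) in (-2 * -1))) :: AP])]]
7. [S=[7] | E={y↦7} | C=[(λz. 3) :: AP] | D=[(∅, ∅, [(λp. (let z = ((λx. 0) p) in (-2 * -1))) :: AP])]]
8. [S=[clo(λz. 3, {y↦7}) :: 7] | E={y↦7} | C=[AP] | D=[(∅, ∅, [(λp. (let z = ((λx. 0) p) in (-2 * -1))) :: AP])]]
9. [S=∅ | E={z↦7, y↦7} | C=[3] | D=[(∅, {y↦7}, ∅) :: (∅, ∅, [(λp. (let z = ((λx. 0) p) in (-2 * -1))) :: AP])]]
10. [S=[3] | E={z↦7, y↦7} | C=∅ | D=[(∅, {y↦7}, ∅) :: (∅, ∅, [(λp. (let z = ((λx. 0) p) in (-2 * -1))) :: AP])]]
11. [S=[3] | E={y↦7} | C=∅ | D=[(∅, ∅, [(λp. (let z = ((λx. 0) p) in (-2 * -1))) :: AP])]]
12. [S=[3] | E=∅ | C=[(λp. (let z = ((λx. 0) p) in (-2 * -1))) :: AP] | D=∅]
13. [S=[clo(λp. (let z = ((λx. 0) p) in (-2 * -1)), ∅) :: 3] | E=∅ | C=[AP] | D=∅]
14. [S=∅ | E={p↦3} | C=[(let z = ((λx. 0) p) in (-2 * -1))] | D=[(∅, ∅, ∅)]]
15. [S=∅ | E={p↦3} | C=[((λx. 0) p) :: (λz. (-2 * -1)) :: AP] | D=[(∅, ∅, ∅)]]
16. [S=∅ | E={p↦3} | C=[p :: (λx. 0) :: AP :: (λz. (-2 * -1)) :: AP] | D=[(∅, ∅, ∅)]]
17. [S=[3] | E={p↦3} | C=[(λx. 0) :: AP :: (λz. (-2 * -1)) :: AP] | D=[(∅, ∅, ∅)]]
18. [S=[clo(λx. 0, {p↦3}) :: 3] | E={p↦3} | C=[AP :: (λz. (-2 * -1)) :: AP] | D=[(∅, ∅, ∅)]]
19. [S=∅ | E={x↦3, p↦3} | C=[0] | D=[(∅, {p↦3}, [(λz. (-2 * -1)) :: AP]) :: (∅, ∅, ∅)]]
20. [S=[0] | E={x↦3, p↦3} | C=∅ | D=[(∅, {p↦3}, [(λz. (-2 * -1)) :: AP]) :: (∅, ∅, ∅)]]
21. [S=[0] | E={p↦3} | C=[(λz. (-2 * -1)) :: AP] | D=[(∅, ∅, ∅)]]
22. [S=[clo(λz. (-2 * -1), {p↦3}) :: 0] | E={p↦3} | C=[AP] | D=[(∅, ∅, ∅)]]
23. [S=∅ | E={z↦0, p↦3} | C=[(-2 * -1)] | D=[(∅, {p↦3}, ∅) :: (∅, ∅, ∅)]]
24. [S=∅ | E={z↦0, p↦3} | C=[-2 :: -1 :: PRIM2(mul)] | D=[(∅, {p↦3}, ∅) :: (∅, ∅, ∅)]]
25. [S=[-2] | E={z↦0, p↦3} | C=[-1 :: PRIM2(mul)] | D=[(∅, {p↦3}, ∅) :: (∅, ∅, ∅)]]
26. [S=[-1 :: -2] | E={z↦0, p↦3} | C=[PRIM2(mul)] | D=[(∅, {p↦3}, ∅) :: (∅, ∅, ∅)]]
27. [S=[2] | E={z↦0, p↦3} | C=∅ | D=[(∅, {p↦3}, ∅) :: (∅, ∅, ∅)]]
28. [S=[2] | E={p↦3} | C=∅ | D=[(∅, ∅, ∅)]]
29. [S=[2] | E=∅ | C=∅ | D=∅]
→ final value 2

Answer: 2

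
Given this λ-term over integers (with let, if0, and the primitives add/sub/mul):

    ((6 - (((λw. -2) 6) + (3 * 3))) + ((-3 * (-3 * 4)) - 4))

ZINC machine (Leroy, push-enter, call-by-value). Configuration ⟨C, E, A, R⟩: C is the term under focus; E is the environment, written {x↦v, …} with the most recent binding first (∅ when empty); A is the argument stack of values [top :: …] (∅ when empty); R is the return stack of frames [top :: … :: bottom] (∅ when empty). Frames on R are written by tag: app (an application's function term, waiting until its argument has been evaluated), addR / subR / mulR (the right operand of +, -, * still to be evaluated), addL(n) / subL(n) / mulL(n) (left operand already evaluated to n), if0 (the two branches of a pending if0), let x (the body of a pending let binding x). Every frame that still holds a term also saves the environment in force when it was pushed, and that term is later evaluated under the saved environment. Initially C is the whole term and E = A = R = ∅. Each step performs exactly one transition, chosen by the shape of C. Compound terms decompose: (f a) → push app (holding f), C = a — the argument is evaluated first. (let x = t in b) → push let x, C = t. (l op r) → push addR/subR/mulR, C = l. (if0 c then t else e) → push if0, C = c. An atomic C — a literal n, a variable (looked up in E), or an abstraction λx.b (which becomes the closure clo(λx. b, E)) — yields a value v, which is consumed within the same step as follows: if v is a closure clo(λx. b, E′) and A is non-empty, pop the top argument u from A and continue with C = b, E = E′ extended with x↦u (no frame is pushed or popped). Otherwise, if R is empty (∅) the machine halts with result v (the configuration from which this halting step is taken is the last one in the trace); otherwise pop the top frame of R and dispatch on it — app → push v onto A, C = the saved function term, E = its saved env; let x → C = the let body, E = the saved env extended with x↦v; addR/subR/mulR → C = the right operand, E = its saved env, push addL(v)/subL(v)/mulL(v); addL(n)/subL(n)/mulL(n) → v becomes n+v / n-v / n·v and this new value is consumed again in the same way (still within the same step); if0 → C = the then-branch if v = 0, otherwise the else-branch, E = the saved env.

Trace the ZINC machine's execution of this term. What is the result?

0. ⟨C=((6 - (((λw. -2) 6) + (3 * 3))) + ((-3 * (-3 * 4)) - 4)); E=∅; A=∅; R=∅⟩
1. ⟨C=(6 - (((λw. -2) 6) + (3 * 3))); E=∅; A=∅; R=[addR]⟩
2. ⟨C=6; E=∅; A=∅; R=[subR :: addR]⟩
3. ⟨C=(((λw. -2) 6) + (3 * 3)); E=∅; A=∅; R=[subL(6) :: addR]⟩
4. ⟨C=((λw. -2) 6); E=∅; A=∅; R=[addR :: subL(6) :: addR]⟩
5. ⟨C=6; E=∅; A=∅; R=[app :: addR :: subL(6) :: addR]⟩
6. ⟨C=(λw. -2); E=∅; A=[6]; R=[addR :: subL(6) :: addR]⟩
7. ⟨C=-2; E={w↦6}; A=∅; R=[addR :: subL(6) :: addR]⟩
8. ⟨C=(3 * 3); E=∅; A=∅; R=[addL(-2) :: subL(6) :: addR]⟩
9. ⟨C=3; E=∅; A=∅; R=[mulR :: addL(-2) :: subL(6) :: addR]⟩
10. ⟨C=3; E=∅; A=∅; R=[mulL(3) :: addL(-2) :: subL(6) :: addR]⟩
11. ⟨C=((-3 * (-3 * 4)) - 4); E=∅; A=∅; R=[addL(-1)]⟩
12. ⟨C=(-3 * (-3 * 4)); E=∅; A=∅; R=[subR :: addL(-1)]⟩
13. ⟨C=-3; E=∅; A=∅; R=[mulR :: subR :: addL(-1)]⟩
14. ⟨C=(-3 * 4); E=∅; A=∅; R=[mulL(-3) :: subR :: addL(-1)]⟩
15. ⟨C=-3; E=∅; A=∅; R=[mulR :: mulL(-3) :: subR :: addL(-1)]⟩
16. ⟨C=4; E=∅; A=∅; R=[mulL(-3) :: mulL(-3) :: subR :: addL(-1)]⟩
17. ⟨C=4; E=∅; A=∅; R=[subL(36) :: addL(-1)]⟩
→ final value 31

Answer: 31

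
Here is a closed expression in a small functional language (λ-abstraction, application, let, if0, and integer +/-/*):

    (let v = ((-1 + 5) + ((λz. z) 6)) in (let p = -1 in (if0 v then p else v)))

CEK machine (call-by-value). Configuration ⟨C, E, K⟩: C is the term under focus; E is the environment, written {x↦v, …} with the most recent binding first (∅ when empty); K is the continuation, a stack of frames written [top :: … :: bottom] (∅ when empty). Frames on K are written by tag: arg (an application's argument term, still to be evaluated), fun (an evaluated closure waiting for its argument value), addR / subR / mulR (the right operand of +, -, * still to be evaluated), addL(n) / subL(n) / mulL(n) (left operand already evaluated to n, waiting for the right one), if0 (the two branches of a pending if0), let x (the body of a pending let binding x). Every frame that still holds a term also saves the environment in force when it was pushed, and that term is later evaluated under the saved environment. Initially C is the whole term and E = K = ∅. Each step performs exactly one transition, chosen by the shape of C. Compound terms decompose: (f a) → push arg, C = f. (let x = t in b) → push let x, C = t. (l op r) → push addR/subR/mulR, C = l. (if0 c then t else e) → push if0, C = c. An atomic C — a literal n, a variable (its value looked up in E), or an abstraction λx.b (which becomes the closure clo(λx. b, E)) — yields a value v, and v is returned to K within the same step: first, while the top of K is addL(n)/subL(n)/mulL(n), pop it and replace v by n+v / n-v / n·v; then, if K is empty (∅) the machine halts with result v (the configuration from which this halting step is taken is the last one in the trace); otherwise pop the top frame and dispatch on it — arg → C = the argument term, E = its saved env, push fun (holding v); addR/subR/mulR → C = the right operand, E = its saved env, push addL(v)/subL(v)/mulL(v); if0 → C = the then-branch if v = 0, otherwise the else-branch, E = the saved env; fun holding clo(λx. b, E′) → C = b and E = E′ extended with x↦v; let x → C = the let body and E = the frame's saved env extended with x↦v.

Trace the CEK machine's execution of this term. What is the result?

Answer: 10

Execution trace:
0. [C=(let v = ((-1 + 5) + ((λz. z) 6)) in (let p = -1 in (if0 v then p else v))) | E=∅ | K=∅]
1. [C=((-1 + 5) + ((λz. z) 6)) | E=∅ | K=[let v]]
2. [C=(-1 + 5) | E=∅ | K=[addR :: let v]]
3. [C=-1 | E=∅ | K=[addR :: addR :: let v]]
4. [C=5 | E=∅ | K=[addL(-1) :: addR :: let v]]
5. [C=((λz. z) 6) | E=∅ | K=[addL(4) :: let v]]
6. [C=(λz. z) | E=∅ | K=[arg :: addL(4) :: let v]]
7. [C=6 | E=∅ | K=[fun :: addL(4) :: let v]]
8. [C=z | E={z↦6} | K=[addL(4) :: let v]]
9. [C=(let p = -1 in (if0 v then p else v)) | E={v↦10} | K=∅]
10. [C=-1 | E={v↦10} | K=[let p]]
11. [C=(if0 v then p else v) | E={p↦-1, v↦10} | K=∅]
12. [C=v | E={p↦-1, v↦10} | K=[if0]]
13. [C=v | E={p↦-1, v↦10} | K=∅]
→ final value 10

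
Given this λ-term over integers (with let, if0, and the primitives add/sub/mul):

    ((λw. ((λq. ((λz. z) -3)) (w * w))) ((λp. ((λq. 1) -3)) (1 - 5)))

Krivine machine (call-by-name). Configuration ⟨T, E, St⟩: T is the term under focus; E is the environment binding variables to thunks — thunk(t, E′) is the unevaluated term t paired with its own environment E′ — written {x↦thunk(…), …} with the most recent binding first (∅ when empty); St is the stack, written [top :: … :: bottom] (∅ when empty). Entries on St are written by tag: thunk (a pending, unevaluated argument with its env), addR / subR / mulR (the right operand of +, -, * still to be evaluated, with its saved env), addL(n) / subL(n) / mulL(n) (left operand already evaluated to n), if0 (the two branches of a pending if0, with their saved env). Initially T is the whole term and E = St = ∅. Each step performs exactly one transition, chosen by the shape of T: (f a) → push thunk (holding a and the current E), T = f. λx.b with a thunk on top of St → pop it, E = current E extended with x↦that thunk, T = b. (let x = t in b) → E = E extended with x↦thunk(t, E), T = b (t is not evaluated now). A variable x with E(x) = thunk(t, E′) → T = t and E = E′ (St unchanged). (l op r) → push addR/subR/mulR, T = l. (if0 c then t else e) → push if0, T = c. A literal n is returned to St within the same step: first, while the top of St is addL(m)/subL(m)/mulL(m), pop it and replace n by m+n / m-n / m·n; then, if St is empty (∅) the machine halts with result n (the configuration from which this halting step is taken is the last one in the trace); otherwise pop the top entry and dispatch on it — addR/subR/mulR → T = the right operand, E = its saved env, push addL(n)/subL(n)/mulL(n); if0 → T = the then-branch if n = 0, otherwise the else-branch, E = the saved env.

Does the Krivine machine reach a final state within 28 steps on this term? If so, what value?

[0] <T=((λw. ((λq. ((λz. z) -3)) (w * w))) ((λp. ((λq. 1) -3)) (1 - 5))), E=∅, St=∅>
[1] <T=(λw. ((λq. ((λz. z) -3)) (w * w))), E=∅, St=[thunk]>
[2] <T=((λq. ((λz. z) -3)) (w * w)), E={w↦thunk(((λp. ((λq. 1) -3)) (1 - 5)), ∅)}, St=∅>
[3] <T=(λq. ((λz. z) -3)), E={w↦thunk(((λp. ((λq. 1) -3)) (1 - 5)), ∅)}, St=[thunk]>
[4] <T=((λz. z) -3), E={q↦thunk((w * w), {w↦thunk(((λp. ((λq. 1) -3)) (1 - 5)), ∅)}), w↦thunk(((λp. ((λq. 1) -3)) (1 - 5)), ∅)}, St=∅>
[5] <T=(λz. z), E={q↦thunk((w * w), {w↦thunk(((λp. ((λq. 1) -3)) (1 - 5)), ∅)}), w↦thunk(((λp. ((λq. 1) -3)) (1 - 5)), ∅)}, St=[thunk]>
[6] <T=z, E={z↦thunk(-3, {q↦thunk((w * w), {w↦thunk(((λp. ((λq. 1) -3)) (1 - 5)), ∅)}), w↦thunk(((λp. ((λq. 1) -3)) (1 - 5)), ∅)}), q↦thunk((w * w), {w↦thunk(((λp. ((λq. 1) -3)) (1 - 5)), ∅)}), w↦thunk(((λp. ((λq. 1) -3)) (1 - 5)), ∅)}, St=∅>
[7] <T=-3, E={q↦thunk((w * w), {w↦thunk(((λp. ((λq. 1) -3)) (1 - 5)), ∅)}), w↦thunk(((λp. ((λq. 1) -3)) (1 - 5)), ∅)}, St=∅>
→ final value -3

Answer: -3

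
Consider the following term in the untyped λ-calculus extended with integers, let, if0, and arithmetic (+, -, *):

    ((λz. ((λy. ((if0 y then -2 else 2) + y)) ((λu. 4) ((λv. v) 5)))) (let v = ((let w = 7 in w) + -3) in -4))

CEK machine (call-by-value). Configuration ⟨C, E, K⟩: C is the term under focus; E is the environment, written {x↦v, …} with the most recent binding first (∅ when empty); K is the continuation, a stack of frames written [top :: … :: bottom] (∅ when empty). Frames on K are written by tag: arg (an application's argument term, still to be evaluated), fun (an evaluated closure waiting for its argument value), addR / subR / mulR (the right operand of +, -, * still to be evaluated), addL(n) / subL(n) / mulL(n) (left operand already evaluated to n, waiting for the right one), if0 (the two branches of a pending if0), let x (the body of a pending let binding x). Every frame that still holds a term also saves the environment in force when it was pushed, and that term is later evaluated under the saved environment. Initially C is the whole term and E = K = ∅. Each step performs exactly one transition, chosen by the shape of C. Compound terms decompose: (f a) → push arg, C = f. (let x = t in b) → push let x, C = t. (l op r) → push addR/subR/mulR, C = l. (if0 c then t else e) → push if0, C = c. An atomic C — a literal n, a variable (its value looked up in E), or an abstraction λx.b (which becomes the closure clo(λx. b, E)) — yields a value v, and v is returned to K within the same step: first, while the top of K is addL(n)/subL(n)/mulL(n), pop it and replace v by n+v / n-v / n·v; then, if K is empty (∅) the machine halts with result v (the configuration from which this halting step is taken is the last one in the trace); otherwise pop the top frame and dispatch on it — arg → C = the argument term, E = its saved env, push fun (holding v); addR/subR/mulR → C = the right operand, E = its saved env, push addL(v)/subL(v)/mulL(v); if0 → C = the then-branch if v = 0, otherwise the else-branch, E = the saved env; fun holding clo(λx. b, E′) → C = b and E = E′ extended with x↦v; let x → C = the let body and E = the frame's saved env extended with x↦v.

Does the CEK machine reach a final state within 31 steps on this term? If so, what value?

Answer: 6

Execution trace:
0. [C=((λz. ((λy. ((if0 y then -2 else 2) + y)) ((λu. 4) ((λv. v) 5)))) (let v = ((let w = 7 in w) + -3) in -4)) | E=∅ | K=∅]
1. [C=(λz. ((λy. ((if0 y then -2 else 2) + y)) ((λu. 4) ((λv. v) 5)))) | E=∅ | K=[arg]]
2. [C=(let v = ((let w = 7 in w) + -3) in -4) | E=∅ | K=[fun]]
3. [C=((let w = 7 in w) + -3) | E=∅ | K=[let v :: fun]]
4. [C=(let w = 7 in w) | E=∅ | K=[addR :: let v :: fun]]
5. [C=7 | E=∅ | K=[let w :: addR :: let v :: fun]]
6. [C=w | E={w↦7} | K=[addR :: let v :: fun]]
7. [C=-3 | E=∅ | K=[addL(7) :: let v :: fun]]
8. [C=-4 | E={v↦4} | K=[fun]]
9. [C=((λy. ((if0 y then -2 else 2) + y)) ((λu. 4) ((λv. v) 5))) | E={z↦-4} | K=∅]
10. [C=(λy. ((if0 y then -2 else 2) + y)) | E={z↦-4} | K=[arg]]
11. [C=((λu. 4) ((λv. v) 5)) | E={z↦-4} | K=[fun]]
12. [C=(λu. 4) | E={z↦-4} | K=[arg :: fun]]
13. [C=((λv. v) 5) | E={z↦-4} | K=[fun :: fun]]
14. [C=(λv. v) | E={z↦-4} | K=[arg :: fun :: fun]]
15. [C=5 | E={z↦-4} | K=[fun :: fun :: fun]]
16. [C=v | E={v↦5, z↦-4} | K=[fun :: fun]]
17. [C=4 | E={u↦5, z↦-4} | K=[fun]]
18. [C=((if0 y then -2 else 2) + y) | E={y↦4, z↦-4} | K=∅]
19. [C=(if0 y then -2 else 2) | E={y↦4, z↦-4} | K=[addR]]
20. [C=y | E={y↦4, z↦-4} | K=[if0 :: addR]]
21. [C=2 | E={y↦4, z↦-4} | K=[addR]]
22. [C=y | E={y↦4, z↦-4} | K=[addL(2)]]
→ final value 6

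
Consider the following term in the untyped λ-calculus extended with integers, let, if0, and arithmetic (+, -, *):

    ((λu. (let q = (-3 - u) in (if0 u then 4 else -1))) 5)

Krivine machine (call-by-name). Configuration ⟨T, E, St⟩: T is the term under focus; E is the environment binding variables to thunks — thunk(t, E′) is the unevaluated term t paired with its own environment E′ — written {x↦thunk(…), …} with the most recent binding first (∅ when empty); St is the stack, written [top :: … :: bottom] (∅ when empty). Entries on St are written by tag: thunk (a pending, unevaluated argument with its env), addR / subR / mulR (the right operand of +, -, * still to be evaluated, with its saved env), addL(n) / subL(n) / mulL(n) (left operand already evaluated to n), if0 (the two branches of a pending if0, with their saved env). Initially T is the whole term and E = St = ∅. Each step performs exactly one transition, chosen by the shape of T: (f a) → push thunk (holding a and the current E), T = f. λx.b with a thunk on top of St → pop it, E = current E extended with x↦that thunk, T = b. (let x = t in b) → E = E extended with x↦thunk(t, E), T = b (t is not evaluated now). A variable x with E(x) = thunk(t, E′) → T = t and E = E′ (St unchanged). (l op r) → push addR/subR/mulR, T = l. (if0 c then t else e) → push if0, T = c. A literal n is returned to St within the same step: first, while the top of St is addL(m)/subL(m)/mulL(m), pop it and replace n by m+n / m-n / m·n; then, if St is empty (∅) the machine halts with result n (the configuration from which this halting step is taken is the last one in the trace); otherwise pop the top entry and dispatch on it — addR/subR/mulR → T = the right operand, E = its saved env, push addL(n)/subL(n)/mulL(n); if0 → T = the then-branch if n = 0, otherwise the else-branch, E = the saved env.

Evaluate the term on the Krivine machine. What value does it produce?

Answer: -1

Derivation:
t=0: [T=((λu. (let q = (-3 - u) in (if0 u then 4 else -1))) 5) | E=∅ | St=∅]
t=1: [T=(λu. (let q = (-3 - u) in (if0 u then 4 else -1))) | E=∅ | St=[thunk]]
t=2: [T=(let q = (-3 - u) in (if0 u then 4 else -1)) | E={u↦thunk(5, ∅)} | St=∅]
t=3: [T=(if0 u then 4 else -1) | E={q↦thunk((-3 - u), {u↦thunk(5, ∅)}), u↦thunk(5, ∅)} | St=∅]
t=4: [T=u | E={q↦thunk((-3 - u), {u↦thunk(5, ∅)}), u↦thunk(5, ∅)} | St=[if0]]
t=5: [T=5 | E=∅ | St=[if0]]
t=6: [T=-1 | E={q↦thunk((-3 - u), {u↦thunk(5, ∅)}), u↦thunk(5, ∅)} | St=∅]
→ final value -1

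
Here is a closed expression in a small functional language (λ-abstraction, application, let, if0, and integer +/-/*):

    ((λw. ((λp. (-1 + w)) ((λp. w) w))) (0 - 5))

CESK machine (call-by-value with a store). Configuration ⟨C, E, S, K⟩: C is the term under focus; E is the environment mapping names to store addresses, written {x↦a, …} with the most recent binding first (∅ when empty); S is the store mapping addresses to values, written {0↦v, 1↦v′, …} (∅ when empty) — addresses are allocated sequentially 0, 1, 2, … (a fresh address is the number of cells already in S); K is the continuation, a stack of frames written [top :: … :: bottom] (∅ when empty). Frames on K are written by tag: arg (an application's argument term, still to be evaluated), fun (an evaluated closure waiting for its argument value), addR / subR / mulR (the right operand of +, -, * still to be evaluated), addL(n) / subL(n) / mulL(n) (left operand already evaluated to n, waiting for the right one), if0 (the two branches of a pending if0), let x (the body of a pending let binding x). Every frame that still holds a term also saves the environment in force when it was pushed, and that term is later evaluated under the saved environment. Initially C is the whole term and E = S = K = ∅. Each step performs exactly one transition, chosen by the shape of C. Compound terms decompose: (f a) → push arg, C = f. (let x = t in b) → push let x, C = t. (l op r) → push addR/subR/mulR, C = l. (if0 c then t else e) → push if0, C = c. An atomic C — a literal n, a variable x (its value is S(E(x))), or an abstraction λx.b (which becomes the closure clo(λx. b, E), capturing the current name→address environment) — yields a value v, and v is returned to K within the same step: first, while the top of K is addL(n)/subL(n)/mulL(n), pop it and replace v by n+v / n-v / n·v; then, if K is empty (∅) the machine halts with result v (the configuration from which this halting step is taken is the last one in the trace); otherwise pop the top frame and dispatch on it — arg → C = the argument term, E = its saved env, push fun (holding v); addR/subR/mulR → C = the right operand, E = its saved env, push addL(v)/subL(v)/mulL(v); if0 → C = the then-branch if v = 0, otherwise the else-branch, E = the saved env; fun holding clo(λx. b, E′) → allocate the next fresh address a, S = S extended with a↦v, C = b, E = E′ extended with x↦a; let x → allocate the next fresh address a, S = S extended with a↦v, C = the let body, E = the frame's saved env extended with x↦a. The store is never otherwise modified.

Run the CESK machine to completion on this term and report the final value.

step 0: [C=((λw. ((λp. (-1 + w)) ((λp. w) w))) (0 - 5)) | E=∅ | S=∅ | K=∅]
step 1: [C=(λw. ((λp. (-1 + w)) ((λp. w) w))) | E=∅ | S=∅ | K=[arg]]
step 2: [C=(0 - 5) | E=∅ | S=∅ | K=[fun]]
step 3: [C=0 | E=∅ | S=∅ | K=[subR :: fun]]
step 4: [C=5 | E=∅ | S=∅ | K=[subL(0) :: fun]]
step 5: [C=((λp. (-1 + w)) ((λp. w) w)) | E={w↦0} | S={0↦-5} | K=∅]
step 6: [C=(λp. (-1 + w)) | E={w↦0} | S={0↦-5} | K=[arg]]
step 7: [C=((λp. w) w) | E={w↦0} | S={0↦-5} | K=[fun]]
step 8: [C=(λp. w) | E={w↦0} | S={0↦-5} | K=[arg :: fun]]
step 9: [C=w | E={w↦0} | S={0↦-5} | K=[fun :: fun]]
step 10: [C=w | E={p↦1, w↦0} | S={0↦-5, 1↦-5} | K=[fun]]
step 11: [C=(-1 + w) | E={p↦2, w↦0} | S={0↦-5, 1↦-5, 2↦-5} | K=∅]
step 12: [C=-1 | E={p↦2, w↦0} | S={0↦-5, 1↦-5, 2↦-5} | K=[addR]]
step 13: [C=w | E={p↦2, w↦0} | S={0↦-5, 1↦-5, 2↦-5} | K=[addL(-1)]]
→ final value -6

Answer: -6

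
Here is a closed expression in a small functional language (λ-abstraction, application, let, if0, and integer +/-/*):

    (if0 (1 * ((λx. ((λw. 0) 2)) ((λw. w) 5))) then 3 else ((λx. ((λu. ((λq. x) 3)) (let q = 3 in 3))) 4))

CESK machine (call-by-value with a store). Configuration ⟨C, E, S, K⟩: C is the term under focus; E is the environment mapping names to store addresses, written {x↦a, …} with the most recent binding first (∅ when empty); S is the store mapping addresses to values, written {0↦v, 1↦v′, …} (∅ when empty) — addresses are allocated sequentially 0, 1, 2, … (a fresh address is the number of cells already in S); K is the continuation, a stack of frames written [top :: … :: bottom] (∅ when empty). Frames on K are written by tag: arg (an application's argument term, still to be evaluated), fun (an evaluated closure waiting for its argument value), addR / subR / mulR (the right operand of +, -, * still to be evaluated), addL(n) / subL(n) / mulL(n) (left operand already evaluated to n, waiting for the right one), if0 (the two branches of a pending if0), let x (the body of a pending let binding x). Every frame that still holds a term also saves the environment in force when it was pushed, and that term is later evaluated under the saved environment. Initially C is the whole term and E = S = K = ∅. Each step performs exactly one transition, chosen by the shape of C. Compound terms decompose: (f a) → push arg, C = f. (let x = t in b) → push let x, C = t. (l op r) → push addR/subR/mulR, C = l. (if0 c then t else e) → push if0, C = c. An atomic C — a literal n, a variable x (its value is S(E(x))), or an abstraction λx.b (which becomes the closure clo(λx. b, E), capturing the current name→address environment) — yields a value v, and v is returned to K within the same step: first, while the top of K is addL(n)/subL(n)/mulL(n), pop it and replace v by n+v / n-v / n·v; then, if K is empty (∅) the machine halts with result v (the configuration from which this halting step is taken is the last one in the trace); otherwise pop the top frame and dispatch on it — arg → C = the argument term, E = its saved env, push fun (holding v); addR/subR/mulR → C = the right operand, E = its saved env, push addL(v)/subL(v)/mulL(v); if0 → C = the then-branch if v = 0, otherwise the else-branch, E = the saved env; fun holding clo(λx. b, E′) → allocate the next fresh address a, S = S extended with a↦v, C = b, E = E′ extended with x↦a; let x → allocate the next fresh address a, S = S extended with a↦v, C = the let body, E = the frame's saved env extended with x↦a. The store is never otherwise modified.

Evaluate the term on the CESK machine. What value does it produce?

0. [C=(if0 (1 * ((λx. ((λw. 0) 2)) ((λw. w) 5))) then 3 else ((λx. ((λu. ((λq. x) 3)) (let q = 3 in 3))) 4)) | E=∅ | S=∅ | K=∅]
1. [C=(1 * ((λx. ((λw. 0) 2)) ((λw. w) 5))) | E=∅ | S=∅ | K=[if0]]
2. [C=1 | E=∅ | S=∅ | K=[mulR :: if0]]
3. [C=((λx. ((λw. 0) 2)) ((λw. w) 5)) | E=∅ | S=∅ | K=[mulL(1) :: if0]]
4. [C=(λx. ((λw. 0) 2)) | E=∅ | S=∅ | K=[arg :: mulL(1) :: if0]]
5. [C=((λw. w) 5) | E=∅ | S=∅ | K=[fun :: mulL(1) :: if0]]
6. [C=(λw. w) | E=∅ | S=∅ | K=[arg :: fun :: mulL(1) :: if0]]
7. [C=5 | E=∅ | S=∅ | K=[fun :: fun :: mulL(1) :: if0]]
8. [C=w | E={w↦0} | S={0↦5} | K=[fun :: mulL(1) :: if0]]
9. [C=((λw. 0) 2) | E={x↦1} | S={0↦5, 1↦5} | K=[mulL(1) :: if0]]
10. [C=(λw. 0) | E={x↦1} | S={0↦5, 1↦5} | K=[arg :: mulL(1) :: if0]]
11. [C=2 | E={x↦1} | S={0↦5, 1↦5} | K=[fun :: mulL(1) :: if0]]
12. [C=0 | E={w↦2, x↦1} | S={0↦5, 1↦5, 2↦2} | K=[mulL(1) :: if0]]
13. [C=3 | E=∅ | S={0↦5, 1↦5, 2↦2} | K=∅]
→ final value 3

Answer: 3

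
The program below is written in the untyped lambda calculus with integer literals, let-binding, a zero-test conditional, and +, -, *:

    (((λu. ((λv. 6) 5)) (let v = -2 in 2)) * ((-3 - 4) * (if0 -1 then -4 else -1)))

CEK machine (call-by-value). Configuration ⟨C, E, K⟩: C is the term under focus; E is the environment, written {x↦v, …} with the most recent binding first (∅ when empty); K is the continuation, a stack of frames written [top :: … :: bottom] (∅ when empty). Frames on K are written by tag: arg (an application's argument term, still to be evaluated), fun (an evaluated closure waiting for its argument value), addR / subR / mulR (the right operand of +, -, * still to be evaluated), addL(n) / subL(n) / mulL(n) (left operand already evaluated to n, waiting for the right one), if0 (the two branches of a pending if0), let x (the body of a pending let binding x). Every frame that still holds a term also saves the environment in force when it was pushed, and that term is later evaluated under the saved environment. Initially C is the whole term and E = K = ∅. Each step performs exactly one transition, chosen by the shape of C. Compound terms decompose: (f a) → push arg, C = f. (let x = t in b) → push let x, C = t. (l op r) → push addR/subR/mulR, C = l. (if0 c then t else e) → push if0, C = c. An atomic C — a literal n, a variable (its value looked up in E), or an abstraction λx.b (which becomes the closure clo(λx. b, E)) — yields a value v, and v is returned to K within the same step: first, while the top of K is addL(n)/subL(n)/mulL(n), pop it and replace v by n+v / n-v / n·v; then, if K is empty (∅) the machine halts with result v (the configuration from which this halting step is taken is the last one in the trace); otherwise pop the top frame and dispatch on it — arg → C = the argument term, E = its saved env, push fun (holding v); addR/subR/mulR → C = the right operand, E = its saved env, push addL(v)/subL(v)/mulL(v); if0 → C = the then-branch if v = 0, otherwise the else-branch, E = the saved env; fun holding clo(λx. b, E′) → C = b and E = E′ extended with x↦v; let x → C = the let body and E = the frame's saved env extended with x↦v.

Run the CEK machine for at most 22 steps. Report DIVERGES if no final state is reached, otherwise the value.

Answer: 42

Execution trace:
t=0: ⟨C=(((λu. ((λv. 6) 5)) (let v = -2 in 2)) * ((-3 - 4) * (if0 -1 then -4 else -1))); E=∅; K=∅⟩
t=1: ⟨C=((λu. ((λv. 6) 5)) (let v = -2 in 2)); E=∅; K=[mulR]⟩
t=2: ⟨C=(λu. ((λv. 6) 5)); E=∅; K=[arg :: mulR]⟩
t=3: ⟨C=(let v = -2 in 2); E=∅; K=[fun :: mulR]⟩
t=4: ⟨C=-2; E=∅; K=[let v :: fun :: mulR]⟩
t=5: ⟨C=2; E={v↦-2}; K=[fun :: mulR]⟩
t=6: ⟨C=((λv. 6) 5); E={u↦2}; K=[mulR]⟩
t=7: ⟨C=(λv. 6); E={u↦2}; K=[arg :: mulR]⟩
t=8: ⟨C=5; E={u↦2}; K=[fun :: mulR]⟩
t=9: ⟨C=6; E={v↦5, u↦2}; K=[mulR]⟩
t=10: ⟨C=((-3 - 4) * (if0 -1 then -4 else -1)); E=∅; K=[mulL(6)]⟩
t=11: ⟨C=(-3 - 4); E=∅; K=[mulR :: mulL(6)]⟩
t=12: ⟨C=-3; E=∅; K=[subR :: mulR :: mulL(6)]⟩
t=13: ⟨C=4; E=∅; K=[subL(-3) :: mulR :: mulL(6)]⟩
t=14: ⟨C=(if0 -1 then -4 else -1); E=∅; K=[mulL(-7) :: mulL(6)]⟩
t=15: ⟨C=-1; E=∅; K=[if0 :: mulL(-7) :: mulL(6)]⟩
t=16: ⟨C=-1; E=∅; K=[mulL(-7) :: mulL(6)]⟩
→ final value 42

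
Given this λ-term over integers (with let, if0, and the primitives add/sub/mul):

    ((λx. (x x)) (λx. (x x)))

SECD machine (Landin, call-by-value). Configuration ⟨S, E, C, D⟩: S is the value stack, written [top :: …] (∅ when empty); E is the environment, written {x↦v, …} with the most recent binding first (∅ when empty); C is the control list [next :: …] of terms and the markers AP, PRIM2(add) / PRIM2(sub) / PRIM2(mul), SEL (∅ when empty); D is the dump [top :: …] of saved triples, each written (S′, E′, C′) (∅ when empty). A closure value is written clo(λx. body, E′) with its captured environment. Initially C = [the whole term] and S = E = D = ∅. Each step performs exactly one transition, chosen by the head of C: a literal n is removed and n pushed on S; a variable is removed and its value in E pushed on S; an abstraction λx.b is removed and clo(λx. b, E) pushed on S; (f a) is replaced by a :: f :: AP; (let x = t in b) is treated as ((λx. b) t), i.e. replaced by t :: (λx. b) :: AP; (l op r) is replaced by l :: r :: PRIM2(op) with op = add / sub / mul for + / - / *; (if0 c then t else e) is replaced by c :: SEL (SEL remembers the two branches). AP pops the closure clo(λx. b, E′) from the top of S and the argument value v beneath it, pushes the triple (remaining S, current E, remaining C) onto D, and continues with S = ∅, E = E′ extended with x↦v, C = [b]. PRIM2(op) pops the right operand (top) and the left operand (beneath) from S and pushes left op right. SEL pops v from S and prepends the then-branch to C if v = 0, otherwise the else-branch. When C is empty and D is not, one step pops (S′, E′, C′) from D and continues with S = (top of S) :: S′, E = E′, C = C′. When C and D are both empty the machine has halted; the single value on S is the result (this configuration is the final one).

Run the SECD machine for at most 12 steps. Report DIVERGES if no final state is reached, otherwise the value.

0. [S=∅ | E=∅ | C=[((λx. (x x)) (λx. (x x)))] | D=∅]
1. [S=∅ | E=∅ | C=[(λx. (x x)) :: (λx. (x x)) :: AP] | D=∅]
2. [S=[clo(λx. (x x), ∅)] | E=∅ | C=[(λx. (x x)) :: AP] | D=∅]
3. [S=[clo(λx. (x x), ∅) :: clo(λx. (x x), ∅)] | E=∅ | C=[AP] | D=∅]
4. [S=∅ | E={x↦clo(λx. (x x), ∅)} | C=[(x x)] | D=[(∅, ∅, ∅)]]
5. [S=∅ | E={x↦clo(λx. (x x), ∅)} | C=[x :: x :: AP] | D=[(∅, ∅, ∅)]]
6. [S=[clo(λx. (x x), ∅)] | E={x↦clo(λx. (x x), ∅)} | C=[x :: AP] | D=[(∅, ∅, ∅)]]
7. [S=[clo(λx. (x x), ∅) :: clo(λx. (x x), ∅)] | E={x↦clo(λx. (x x), ∅)} | C=[AP] | D=[(∅, ∅, ∅)]]
8. [S=∅ | E={x↦clo(λx. (x x), ∅)} | C=[(x x)] | D=[(∅, {x↦clo(λx. (x x), ∅)}, ∅) :: (∅, ∅, ∅)]]
9. [S=∅ | E={x↦clo(λx. (x x), ∅)} | C=[x :: x :: AP] | D=[(∅, {x↦clo(λx. (x x), ∅)}, ∅) :: (∅, ∅, ∅)]]
10. [S=[clo(λx. (x x), ∅)] | E={x↦clo(λx. (x x), ∅)} | C=[x :: AP] | D=[(∅, {x↦clo(λx. (x x), ∅)}, ∅) :: (∅, ∅, ∅)]]
11. [S=[clo(λx. (x x), ∅) :: clo(λx. (x x), ∅)] | E={x↦clo(λx. (x x), ∅)} | C=[AP] | D=[(∅, {x↦clo(λx. (x x), ∅)}, ∅) :: (∅, ∅, ∅)]]
12. [S=∅ | E={x↦clo(λx. (x x), ∅)} | C=[(x x)] | D=[(∅, {x↦clo(λx. (x x), ∅)}, ∅) :: (∅, {x↦clo(λx. (x x), ∅)}, ∅) :: (∅, ∅, ∅)]]
→ 12 transitions taken and the configuration is still not final: no result within 12 steps

Answer: DIVERGES (no final state within 12 steps)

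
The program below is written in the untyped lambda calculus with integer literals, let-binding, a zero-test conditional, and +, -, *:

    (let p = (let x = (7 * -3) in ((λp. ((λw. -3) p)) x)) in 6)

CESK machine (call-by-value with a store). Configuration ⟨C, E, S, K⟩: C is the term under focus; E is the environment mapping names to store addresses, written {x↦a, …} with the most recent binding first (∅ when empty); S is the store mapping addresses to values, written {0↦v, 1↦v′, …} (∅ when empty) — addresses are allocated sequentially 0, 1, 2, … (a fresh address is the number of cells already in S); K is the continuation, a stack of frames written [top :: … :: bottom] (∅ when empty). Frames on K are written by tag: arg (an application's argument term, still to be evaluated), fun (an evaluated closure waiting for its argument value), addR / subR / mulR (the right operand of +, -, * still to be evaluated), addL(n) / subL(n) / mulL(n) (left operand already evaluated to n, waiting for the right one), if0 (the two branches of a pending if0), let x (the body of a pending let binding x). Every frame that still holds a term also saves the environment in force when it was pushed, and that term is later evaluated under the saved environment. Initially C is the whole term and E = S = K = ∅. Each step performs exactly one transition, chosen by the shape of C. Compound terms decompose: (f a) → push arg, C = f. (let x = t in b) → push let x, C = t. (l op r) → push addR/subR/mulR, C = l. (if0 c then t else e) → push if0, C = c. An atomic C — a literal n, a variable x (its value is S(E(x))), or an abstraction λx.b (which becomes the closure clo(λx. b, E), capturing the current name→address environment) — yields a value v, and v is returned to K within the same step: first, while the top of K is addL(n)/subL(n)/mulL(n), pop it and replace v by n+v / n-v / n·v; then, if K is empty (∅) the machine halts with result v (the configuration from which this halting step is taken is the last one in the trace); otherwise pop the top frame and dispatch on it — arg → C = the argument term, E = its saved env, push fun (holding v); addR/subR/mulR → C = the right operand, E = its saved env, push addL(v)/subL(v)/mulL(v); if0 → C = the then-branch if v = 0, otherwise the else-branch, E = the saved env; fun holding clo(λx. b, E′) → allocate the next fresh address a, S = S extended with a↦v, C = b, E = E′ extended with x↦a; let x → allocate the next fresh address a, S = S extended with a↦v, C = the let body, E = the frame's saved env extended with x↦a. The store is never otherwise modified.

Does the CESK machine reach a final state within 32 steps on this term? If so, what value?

Answer: 6

Execution trace:
t=0: [C=(let p = (let x = (7 * -3) in ((λp. ((λw. -3) p)) x)) in 6) | E=∅ | S=∅ | K=∅]
t=1: [C=(let x = (7 * -3) in ((λp. ((λw. -3) p)) x)) | E=∅ | S=∅ | K=[let p]]
t=2: [C=(7 * -3) | E=∅ | S=∅ | K=[let x :: let p]]
t=3: [C=7 | E=∅ | S=∅ | K=[mulR :: let x :: let p]]
t=4: [C=-3 | E=∅ | S=∅ | K=[mulL(7) :: let x :: let p]]
t=5: [C=((λp. ((λw. -3) p)) x) | E={x↦0} | S={0↦-21} | K=[let p]]
t=6: [C=(λp. ((λw. -3) p)) | E={x↦0} | S={0↦-21} | K=[arg :: let p]]
t=7: [C=x | E={x↦0} | S={0↦-21} | K=[fun :: let p]]
t=8: [C=((λw. -3) p) | E={p↦1, x↦0} | S={0↦-21, 1↦-21} | K=[let p]]
t=9: [C=(λw. -3) | E={p↦1, x↦0} | S={0↦-21, 1↦-21} | K=[arg :: let p]]
t=10: [C=p | E={p↦1, x↦0} | S={0↦-21, 1↦-21} | K=[fun :: let p]]
t=11: [C=-3 | E={w↦2, p↦1, x↦0} | S={0↦-21, 1↦-21, 2↦-21} | K=[let p]]
t=12: [C=6 | E={p↦3} | S={0↦-21, 1↦-21, 2↦-21, 3↦-3} | K=∅]
→ final value 6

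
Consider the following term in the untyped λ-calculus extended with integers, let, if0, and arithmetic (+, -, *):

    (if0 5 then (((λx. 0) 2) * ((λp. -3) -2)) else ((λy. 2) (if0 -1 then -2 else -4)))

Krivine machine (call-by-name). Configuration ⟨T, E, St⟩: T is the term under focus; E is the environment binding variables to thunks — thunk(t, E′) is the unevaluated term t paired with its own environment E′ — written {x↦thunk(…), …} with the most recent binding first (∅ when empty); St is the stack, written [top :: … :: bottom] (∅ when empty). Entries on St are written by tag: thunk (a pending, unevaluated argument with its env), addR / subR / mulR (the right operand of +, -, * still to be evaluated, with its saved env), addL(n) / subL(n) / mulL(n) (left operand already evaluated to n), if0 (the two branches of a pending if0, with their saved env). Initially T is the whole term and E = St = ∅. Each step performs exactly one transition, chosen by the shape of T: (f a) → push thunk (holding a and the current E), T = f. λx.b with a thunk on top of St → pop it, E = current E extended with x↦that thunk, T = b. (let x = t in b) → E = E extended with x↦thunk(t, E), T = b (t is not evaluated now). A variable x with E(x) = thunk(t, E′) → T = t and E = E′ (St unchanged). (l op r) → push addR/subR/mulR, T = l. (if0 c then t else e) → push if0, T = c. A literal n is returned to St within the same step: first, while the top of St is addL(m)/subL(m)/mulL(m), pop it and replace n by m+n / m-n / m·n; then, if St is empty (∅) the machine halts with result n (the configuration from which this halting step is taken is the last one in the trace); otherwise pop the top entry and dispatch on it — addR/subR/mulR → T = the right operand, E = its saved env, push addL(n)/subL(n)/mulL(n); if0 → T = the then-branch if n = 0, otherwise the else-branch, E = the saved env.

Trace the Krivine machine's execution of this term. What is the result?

0. <T=(if0 5 then (((λx. 0) 2) * ((λp. -3) -2)) else ((λy. 2) (if0 -1 then -2 else -4))), E=∅, St=∅>
1. <T=5, E=∅, St=[if0]>
2. <T=((λy. 2) (if0 -1 then -2 else -4)), E=∅, St=∅>
3. <T=(λy. 2), E=∅, St=[thunk]>
4. <T=2, E={y↦thunk((if0 -1 then -2 else -4), ∅)}, St=∅>
→ final value 2

Answer: 2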